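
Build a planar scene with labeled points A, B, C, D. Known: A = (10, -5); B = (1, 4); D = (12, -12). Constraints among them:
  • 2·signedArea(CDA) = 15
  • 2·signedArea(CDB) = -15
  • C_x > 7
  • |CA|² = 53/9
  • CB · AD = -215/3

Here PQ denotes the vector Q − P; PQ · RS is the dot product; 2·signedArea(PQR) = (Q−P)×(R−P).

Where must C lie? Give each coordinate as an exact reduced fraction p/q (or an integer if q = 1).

C = (23/3, -13/3)

1. C_x = 23/3  [2·signedArea(CDB) = -15 ∩ 2·signedArea(CDA) = 15]
2. C_y = -13/3  [2·signedArea(CDB) = -15 ∩ 2·signedArea(CDA) = 15]
   → C = (23/3, -13/3)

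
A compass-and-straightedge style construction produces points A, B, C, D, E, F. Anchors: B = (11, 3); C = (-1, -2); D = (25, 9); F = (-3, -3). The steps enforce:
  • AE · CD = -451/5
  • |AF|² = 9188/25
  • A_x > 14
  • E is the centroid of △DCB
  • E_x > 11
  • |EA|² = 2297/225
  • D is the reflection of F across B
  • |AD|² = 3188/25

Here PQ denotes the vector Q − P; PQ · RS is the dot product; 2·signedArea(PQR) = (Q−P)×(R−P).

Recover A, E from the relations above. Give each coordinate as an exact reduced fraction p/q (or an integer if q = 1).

1. E_x = 35/3  [E is the centroid of △DCB]
2. E_y = 10/3  [E is the centroid of △DCB]
   → E = (35/3, 10/3)
3. A_x = 73/5  [line -26·x + -11·y + 2151/5 = 0 ∩ |AD|² = 3188/25]
4. A_y = 23/5  [line -26·x + -11·y + 2151/5 = 0 ∩ |AD|² = 3188/25]
   → A = (73/5, 23/5)

A = (73/5, 23/5)
E = (35/3, 10/3)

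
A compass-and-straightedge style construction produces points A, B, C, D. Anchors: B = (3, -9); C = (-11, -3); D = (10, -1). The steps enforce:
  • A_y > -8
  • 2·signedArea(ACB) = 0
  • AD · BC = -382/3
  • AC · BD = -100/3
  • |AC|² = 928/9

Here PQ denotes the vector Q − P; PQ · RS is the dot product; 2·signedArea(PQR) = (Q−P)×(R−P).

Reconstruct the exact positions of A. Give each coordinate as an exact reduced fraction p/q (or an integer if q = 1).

1. A_x = -5/3  [2·signedArea(ACB) = 0 ∩ AC · BD = -100/3]
2. A_y = -7  [2·signedArea(ACB) = 0 ∩ AC · BD = -100/3]
   → A = (-5/3, -7)

A = (-5/3, -7)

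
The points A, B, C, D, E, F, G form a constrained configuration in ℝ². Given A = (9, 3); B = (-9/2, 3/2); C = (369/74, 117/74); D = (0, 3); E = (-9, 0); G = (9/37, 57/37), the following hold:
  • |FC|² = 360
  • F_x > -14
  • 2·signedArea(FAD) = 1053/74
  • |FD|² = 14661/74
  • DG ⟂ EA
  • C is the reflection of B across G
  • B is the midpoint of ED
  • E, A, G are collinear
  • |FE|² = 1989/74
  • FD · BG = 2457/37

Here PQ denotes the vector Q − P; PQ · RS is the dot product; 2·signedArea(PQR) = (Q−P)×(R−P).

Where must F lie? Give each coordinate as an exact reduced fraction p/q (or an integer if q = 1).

1. F_x = -1035/74  [FD · BG = 2457/37 ∩ 2·signedArea(FAD) = 1053/74]
2. F_y = 105/74  [FD · BG = 2457/37 ∩ 2·signedArea(FAD) = 1053/74]
   → F = (-1035/74, 105/74)

F = (-1035/74, 105/74)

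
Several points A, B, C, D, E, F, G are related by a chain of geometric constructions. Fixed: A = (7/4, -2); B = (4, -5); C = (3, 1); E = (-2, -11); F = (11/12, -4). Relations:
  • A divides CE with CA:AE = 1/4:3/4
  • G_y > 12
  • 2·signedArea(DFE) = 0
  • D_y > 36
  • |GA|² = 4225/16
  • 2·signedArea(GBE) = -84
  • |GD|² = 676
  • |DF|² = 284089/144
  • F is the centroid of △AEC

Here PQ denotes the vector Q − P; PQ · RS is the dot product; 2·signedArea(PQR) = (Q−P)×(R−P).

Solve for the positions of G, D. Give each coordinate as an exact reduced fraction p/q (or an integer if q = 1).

D = (18, 37)
G = (8, 13)

1. G_x = 8  [line 6·x + -6·y + 30 = 0 ∩ |GA|² = 4225/16]
2. G_y = 13  [line 6·x + -6·y + 30 = 0 ∩ |GA|² = 4225/16]
   → G = (8, 13)
3. D_x = 18  [line 7·x + -35/12·y + -217/12 = 0 ∩ |GD|² = 676]
4. D_y = 37  [line 7·x + -35/12·y + -217/12 = 0 ∩ |GD|² = 676]
   → D = (18, 37)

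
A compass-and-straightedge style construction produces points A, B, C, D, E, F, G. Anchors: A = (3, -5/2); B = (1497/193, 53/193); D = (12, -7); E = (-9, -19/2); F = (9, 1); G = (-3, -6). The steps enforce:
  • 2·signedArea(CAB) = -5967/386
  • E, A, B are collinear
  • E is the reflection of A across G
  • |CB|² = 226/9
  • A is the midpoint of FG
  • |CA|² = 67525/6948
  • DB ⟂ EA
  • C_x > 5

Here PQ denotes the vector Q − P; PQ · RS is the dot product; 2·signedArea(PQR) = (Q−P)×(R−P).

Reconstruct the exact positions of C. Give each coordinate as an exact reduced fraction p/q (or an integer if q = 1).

C = (1078/193, -2456/579)

1. C_x = 1078/193  [line -1071/386·x + 918/193·y + 6885/193 = 0 ∩ |CA|² = 67525/6948]
2. C_y = -2456/579  [line -1071/386·x + 918/193·y + 6885/193 = 0 ∩ |CA|² = 67525/6948]
   → C = (1078/193, -2456/579)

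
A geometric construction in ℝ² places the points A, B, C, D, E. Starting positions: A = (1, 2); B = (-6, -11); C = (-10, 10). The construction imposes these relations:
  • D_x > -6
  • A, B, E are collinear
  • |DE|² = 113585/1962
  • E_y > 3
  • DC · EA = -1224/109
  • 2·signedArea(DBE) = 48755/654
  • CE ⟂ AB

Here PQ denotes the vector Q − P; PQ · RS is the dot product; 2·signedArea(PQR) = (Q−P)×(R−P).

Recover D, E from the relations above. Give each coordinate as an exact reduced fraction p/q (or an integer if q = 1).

D = (-5, 1/3)
E = (407/218, 787/218)

1. E_x = 407/218  [A, B, E are collinear ∩ CE ⟂ AB]
2. E_y = 787/218  [A, B, E are collinear ∩ CE ⟂ AB]
   → E = (407/218, 787/218)
3. D_x = -5  [DC · EA = -1224/109 ∩ 2·signedArea(DBE) = 48755/654]
4. D_y = 1/3  [DC · EA = -1224/109 ∩ 2·signedArea(DBE) = 48755/654]
   → D = (-5, 1/3)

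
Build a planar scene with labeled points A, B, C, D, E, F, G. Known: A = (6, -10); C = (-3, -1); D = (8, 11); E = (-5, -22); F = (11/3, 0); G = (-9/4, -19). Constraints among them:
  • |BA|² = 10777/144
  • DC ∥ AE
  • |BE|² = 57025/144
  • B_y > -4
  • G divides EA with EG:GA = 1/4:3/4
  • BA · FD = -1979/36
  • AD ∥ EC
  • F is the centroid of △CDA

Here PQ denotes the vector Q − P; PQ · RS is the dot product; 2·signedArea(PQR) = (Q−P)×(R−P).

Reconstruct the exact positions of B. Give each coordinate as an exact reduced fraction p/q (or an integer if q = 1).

B = (11/12, -3)

1. B_x = 11/12  [line -13/3·x + -11·y + -1045/36 = 0 ∩ |BE|² = 57025/144]
2. B_y = -3  [line -13/3·x + -11·y + -1045/36 = 0 ∩ |BE|² = 57025/144]
   → B = (11/12, -3)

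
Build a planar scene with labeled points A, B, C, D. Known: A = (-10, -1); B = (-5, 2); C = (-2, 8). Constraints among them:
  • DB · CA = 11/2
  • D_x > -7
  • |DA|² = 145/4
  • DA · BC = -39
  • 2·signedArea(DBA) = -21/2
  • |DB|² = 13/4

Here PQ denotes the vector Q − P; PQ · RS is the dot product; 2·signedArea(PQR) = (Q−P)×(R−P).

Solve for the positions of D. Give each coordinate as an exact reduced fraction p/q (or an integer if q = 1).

D = (-6, 7/2)

1. D_x = -6  [2·signedArea(DBA) = -21/2 ∩ DA · BC = -39]
2. D_y = 7/2  [2·signedArea(DBA) = -21/2 ∩ DA · BC = -39]
   → D = (-6, 7/2)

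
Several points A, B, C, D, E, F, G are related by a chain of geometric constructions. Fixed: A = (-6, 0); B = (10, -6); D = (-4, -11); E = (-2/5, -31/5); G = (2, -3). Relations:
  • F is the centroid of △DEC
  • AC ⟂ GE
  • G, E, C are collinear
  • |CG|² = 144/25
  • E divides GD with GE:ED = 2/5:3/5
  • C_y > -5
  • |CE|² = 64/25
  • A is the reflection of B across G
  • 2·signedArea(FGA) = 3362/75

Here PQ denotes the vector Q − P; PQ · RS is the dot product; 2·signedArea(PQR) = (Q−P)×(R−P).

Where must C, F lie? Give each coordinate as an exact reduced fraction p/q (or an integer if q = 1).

C = (14/25, -123/25)
F = (-32/25, -553/75)

1. C_x = 14/25  [G, E, C are collinear ∩ AC ⟂ GE]
2. C_y = -123/25  [G, E, C are collinear ∩ AC ⟂ GE]
   → C = (14/25, -123/25)
3. F_x = -32/25  [F is the centroid of △DEC]
4. F_y = -553/75  [F is the centroid of △DEC]
   → F = (-32/25, -553/75)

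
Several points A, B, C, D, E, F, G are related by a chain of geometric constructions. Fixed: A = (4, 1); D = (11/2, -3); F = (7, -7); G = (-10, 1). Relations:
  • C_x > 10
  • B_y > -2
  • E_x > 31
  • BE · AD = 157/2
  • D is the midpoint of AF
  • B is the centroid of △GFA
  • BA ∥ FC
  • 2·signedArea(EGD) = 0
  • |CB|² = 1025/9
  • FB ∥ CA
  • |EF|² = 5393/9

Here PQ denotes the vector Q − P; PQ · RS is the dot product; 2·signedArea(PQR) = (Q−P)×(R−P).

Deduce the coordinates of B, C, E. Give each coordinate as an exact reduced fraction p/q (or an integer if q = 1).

1. B_x = 1/3  [B is the centroid of △GFA]
2. B_y = -5/3  [B is the centroid of △GFA]
   → B = (1/3, -5/3)
3. C_x = 32/3  [FB ∥ CA ∩ BA ∥ FC]
4. C_y = -13/3  [FB ∥ CA ∩ BA ∥ FC]
   → C = (32/3, -13/3)
5. E_x = 94/3  [2·signedArea(EGD) = 0 ∩ BE · AD = 157/2]
6. E_y = -29/3  [2·signedArea(EGD) = 0 ∩ BE · AD = 157/2]
   → E = (94/3, -29/3)

B = (1/3, -5/3)
C = (32/3, -13/3)
E = (94/3, -29/3)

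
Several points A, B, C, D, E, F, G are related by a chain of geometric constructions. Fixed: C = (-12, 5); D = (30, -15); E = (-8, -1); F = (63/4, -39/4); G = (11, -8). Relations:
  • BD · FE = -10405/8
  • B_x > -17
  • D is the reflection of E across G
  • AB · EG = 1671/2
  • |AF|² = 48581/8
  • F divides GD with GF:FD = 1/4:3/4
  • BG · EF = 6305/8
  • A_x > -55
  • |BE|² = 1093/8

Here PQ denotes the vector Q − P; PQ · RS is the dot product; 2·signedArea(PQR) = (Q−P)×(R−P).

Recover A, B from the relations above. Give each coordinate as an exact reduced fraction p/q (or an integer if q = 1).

A = (-54, 25)
B = (-67/4, 27/4)

1. B_x = -67/4  [line 95/4·x + -35/4·y + 3655/8 = 0 ∩ |BE|² = 1093/8]
2. B_y = 27/4  [line 95/4·x + -35/4·y + 3655/8 = 0 ∩ |BE|² = 1093/8]
   → B = (-67/4, 27/4)
3. A_x = -54  [line -19·x + 7·y + -1201 = 0 ∩ |AF|² = 48581/8]
4. A_y = 25  [line -19·x + 7·y + -1201 = 0 ∩ |AF|² = 48581/8]
   → A = (-54, 25)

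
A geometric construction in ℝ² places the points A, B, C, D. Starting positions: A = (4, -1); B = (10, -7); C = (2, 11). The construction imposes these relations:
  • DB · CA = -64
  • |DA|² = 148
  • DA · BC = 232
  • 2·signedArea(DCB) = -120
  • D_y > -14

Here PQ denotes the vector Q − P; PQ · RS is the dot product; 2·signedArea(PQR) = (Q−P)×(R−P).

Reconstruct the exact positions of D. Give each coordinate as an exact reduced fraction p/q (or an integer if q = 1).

D = (6, -13)

1. D_x = 6  [2·signedArea(DCB) = -120 ∩ DB · CA = -64]
2. D_y = -13  [2·signedArea(DCB) = -120 ∩ DB · CA = -64]
   → D = (6, -13)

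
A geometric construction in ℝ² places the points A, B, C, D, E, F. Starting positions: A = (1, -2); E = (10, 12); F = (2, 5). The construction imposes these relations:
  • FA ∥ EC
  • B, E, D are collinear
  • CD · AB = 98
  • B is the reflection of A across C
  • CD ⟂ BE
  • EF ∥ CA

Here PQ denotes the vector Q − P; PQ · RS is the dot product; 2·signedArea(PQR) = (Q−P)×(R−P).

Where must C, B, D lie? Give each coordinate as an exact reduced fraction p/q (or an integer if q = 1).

1. C_x = 9  [EF ∥ CA ∩ FA ∥ EC]
2. C_y = 5  [EF ∥ CA ∩ FA ∥ EC]
   → C = (9, 5)
3. B_x = 17  [B is the reflection of A across C]
4. B_y = 12  [B is the reflection of A across C]
   → B = (17, 12)
5. D_x = 9  [B, E, D are collinear ∩ CD ⟂ BE]
6. D_y = 12  [B, E, D are collinear ∩ CD ⟂ BE]
   → D = (9, 12)

B = (17, 12)
C = (9, 5)
D = (9, 12)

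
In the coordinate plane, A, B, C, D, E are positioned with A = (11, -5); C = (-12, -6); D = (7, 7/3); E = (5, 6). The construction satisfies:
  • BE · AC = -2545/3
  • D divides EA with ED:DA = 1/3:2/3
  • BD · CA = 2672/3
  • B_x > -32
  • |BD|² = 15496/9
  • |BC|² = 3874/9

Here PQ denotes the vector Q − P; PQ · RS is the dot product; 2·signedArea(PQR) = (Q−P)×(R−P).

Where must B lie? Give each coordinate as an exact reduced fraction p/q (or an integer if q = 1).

B = (-31, -43/3)

1. B_x = -31  [line -23·x + -1·y + -2182/3 = 0 ∩ |BD|² = 15496/9]
2. B_y = -43/3  [line -23·x + -1·y + -2182/3 = 0 ∩ |BD|² = 15496/9]
   → B = (-31, -43/3)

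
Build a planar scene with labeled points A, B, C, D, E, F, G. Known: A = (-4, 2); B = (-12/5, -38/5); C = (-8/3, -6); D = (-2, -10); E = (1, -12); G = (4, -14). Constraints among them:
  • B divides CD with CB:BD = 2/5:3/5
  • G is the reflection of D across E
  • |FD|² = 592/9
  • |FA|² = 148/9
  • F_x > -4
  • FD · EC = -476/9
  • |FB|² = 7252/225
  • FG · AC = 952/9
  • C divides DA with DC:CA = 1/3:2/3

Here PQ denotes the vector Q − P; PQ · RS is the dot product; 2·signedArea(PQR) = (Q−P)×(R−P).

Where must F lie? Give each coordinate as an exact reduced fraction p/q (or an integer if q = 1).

F = (-10/3, -2)

1. F_x = -10/3  [FG · AC = 952/9 ∩ FD · EC = -476/9]
2. F_y = -2  [FG · AC = 952/9 ∩ FD · EC = -476/9]
   → F = (-10/3, -2)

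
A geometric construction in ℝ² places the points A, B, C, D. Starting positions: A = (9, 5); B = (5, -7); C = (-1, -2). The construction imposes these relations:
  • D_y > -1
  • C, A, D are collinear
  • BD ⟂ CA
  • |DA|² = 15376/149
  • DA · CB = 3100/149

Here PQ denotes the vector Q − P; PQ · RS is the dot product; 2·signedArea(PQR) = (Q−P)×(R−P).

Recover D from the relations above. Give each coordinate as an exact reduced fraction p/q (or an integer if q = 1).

D = (101/149, -123/149)

1. D_x = 101/149  [C, A, D are collinear ∩ BD ⟂ CA]
2. D_y = -123/149  [C, A, D are collinear ∩ BD ⟂ CA]
   → D = (101/149, -123/149)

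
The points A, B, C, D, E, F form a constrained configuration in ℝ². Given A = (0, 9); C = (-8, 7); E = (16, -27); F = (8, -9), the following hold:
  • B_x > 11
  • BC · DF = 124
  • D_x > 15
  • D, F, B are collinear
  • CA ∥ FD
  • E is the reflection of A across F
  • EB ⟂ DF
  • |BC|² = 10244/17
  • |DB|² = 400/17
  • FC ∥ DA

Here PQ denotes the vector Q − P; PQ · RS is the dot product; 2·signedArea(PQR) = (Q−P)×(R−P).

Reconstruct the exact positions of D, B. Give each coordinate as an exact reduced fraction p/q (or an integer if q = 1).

1. D_x = 16  [FC ∥ DA ∩ CA ∥ FD]
2. D_y = -7  [FC ∥ DA ∩ CA ∥ FD]
   → D = (16, -7)
3. B_x = 192/17  [D, F, B are collinear ∩ EB ⟂ DF]
4. B_y = -139/17  [D, F, B are collinear ∩ EB ⟂ DF]
   → B = (192/17, -139/17)

B = (192/17, -139/17)
D = (16, -7)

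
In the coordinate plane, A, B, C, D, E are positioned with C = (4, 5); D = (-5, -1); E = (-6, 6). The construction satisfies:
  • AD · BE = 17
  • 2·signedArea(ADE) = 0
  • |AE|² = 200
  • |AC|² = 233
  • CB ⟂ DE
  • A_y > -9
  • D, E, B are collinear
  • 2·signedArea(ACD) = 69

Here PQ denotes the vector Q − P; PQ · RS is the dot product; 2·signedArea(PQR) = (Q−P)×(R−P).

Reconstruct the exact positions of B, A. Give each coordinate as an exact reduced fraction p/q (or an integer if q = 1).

1. B_x = -283/50  [D, E, B are collinear ∩ CB ⟂ DE]
2. B_y = 181/50  [D, E, B are collinear ∩ CB ⟂ DE]
   → B = (-283/50, 181/50)
3. A_x = -4  [2·signedArea(ADE) = 0 ∩ 2·signedArea(ACD) = 69]
4. A_y = -8  [2·signedArea(ADE) = 0 ∩ 2·signedArea(ACD) = 69]
   → A = (-4, -8)

A = (-4, -8)
B = (-283/50, 181/50)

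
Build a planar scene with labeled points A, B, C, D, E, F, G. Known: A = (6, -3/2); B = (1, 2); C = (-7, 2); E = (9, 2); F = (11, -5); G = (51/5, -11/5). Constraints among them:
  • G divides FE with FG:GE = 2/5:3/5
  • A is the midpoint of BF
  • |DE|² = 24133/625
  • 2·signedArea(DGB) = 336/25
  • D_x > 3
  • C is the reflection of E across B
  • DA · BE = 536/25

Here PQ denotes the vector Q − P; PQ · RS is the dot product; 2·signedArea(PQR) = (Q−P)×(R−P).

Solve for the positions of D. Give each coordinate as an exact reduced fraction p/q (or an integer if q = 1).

D = (83/25, -13/25)

1. D_x = 83/25  [2·signedArea(DGB) = 336/25 ∩ DA · BE = 536/25]
2. D_y = -13/25  [2·signedArea(DGB) = 336/25 ∩ DA · BE = 536/25]
   → D = (83/25, -13/25)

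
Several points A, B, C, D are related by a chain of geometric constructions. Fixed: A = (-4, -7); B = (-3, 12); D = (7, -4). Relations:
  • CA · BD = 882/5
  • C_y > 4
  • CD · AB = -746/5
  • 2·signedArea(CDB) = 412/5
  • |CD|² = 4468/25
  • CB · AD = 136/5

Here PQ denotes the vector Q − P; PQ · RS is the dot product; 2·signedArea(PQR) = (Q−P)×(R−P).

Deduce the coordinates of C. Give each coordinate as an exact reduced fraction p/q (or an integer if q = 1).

1. C_x = -17/5  [CA · BD = 882/5 ∩ CD · AB = -746/5]
2. C_y = 22/5  [CA · BD = 882/5 ∩ CD · AB = -746/5]
   → C = (-17/5, 22/5)

C = (-17/5, 22/5)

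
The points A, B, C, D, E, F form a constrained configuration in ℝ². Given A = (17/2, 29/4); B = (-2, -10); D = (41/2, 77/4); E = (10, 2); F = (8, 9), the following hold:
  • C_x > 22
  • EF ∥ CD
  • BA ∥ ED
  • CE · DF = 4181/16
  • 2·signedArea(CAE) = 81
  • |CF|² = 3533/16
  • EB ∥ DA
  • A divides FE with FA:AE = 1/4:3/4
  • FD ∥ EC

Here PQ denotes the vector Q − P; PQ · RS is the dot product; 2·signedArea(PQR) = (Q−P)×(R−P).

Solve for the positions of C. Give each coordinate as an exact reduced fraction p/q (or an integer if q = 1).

1. C_x = 45/2  [EF ∥ CD ∩ FD ∥ EC]
2. C_y = 49/4  [EF ∥ CD ∩ FD ∥ EC]
   → C = (45/2, 49/4)

C = (45/2, 49/4)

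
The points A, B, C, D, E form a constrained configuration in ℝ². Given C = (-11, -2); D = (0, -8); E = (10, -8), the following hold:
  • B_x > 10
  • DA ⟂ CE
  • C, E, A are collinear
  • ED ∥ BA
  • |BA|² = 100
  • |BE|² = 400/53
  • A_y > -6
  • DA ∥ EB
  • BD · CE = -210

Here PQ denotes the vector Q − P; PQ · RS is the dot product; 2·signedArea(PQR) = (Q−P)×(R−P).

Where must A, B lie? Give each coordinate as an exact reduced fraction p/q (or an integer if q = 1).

1. A_x = 40/53  [C, E, A are collinear ∩ DA ⟂ CE]
2. A_y = -284/53  [C, E, A are collinear ∩ DA ⟂ CE]
   → A = (40/53, -284/53)
3. B_x = 570/53  [ED ∥ BA ∩ DA ∥ EB]
4. B_y = -284/53  [ED ∥ BA ∩ DA ∥ EB]
   → B = (570/53, -284/53)

A = (40/53, -284/53)
B = (570/53, -284/53)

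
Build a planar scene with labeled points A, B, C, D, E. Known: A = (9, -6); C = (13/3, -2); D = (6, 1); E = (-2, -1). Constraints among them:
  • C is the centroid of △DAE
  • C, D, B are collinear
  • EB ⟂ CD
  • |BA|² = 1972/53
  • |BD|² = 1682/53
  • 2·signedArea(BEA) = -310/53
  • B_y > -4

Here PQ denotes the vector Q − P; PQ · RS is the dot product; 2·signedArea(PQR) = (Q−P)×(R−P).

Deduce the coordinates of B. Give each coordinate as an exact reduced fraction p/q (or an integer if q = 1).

1. B_x = 173/53  [C, D, B are collinear ∩ EB ⟂ CD]
2. B_y = -208/53  [C, D, B are collinear ∩ EB ⟂ CD]
   → B = (173/53, -208/53)

B = (173/53, -208/53)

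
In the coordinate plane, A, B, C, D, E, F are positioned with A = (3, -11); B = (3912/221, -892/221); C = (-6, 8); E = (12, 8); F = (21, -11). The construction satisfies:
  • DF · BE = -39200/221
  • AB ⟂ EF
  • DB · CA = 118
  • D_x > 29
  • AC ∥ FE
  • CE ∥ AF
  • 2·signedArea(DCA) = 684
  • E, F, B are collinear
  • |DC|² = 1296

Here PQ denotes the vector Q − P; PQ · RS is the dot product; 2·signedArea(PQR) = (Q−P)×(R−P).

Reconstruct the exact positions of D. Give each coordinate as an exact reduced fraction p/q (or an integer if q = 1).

D = (30, 8)

1. D_x = 30  [2·signedArea(DCA) = 684 ∩ DB · CA = 118]
2. D_y = 8  [2·signedArea(DCA) = 684 ∩ DB · CA = 118]
   → D = (30, 8)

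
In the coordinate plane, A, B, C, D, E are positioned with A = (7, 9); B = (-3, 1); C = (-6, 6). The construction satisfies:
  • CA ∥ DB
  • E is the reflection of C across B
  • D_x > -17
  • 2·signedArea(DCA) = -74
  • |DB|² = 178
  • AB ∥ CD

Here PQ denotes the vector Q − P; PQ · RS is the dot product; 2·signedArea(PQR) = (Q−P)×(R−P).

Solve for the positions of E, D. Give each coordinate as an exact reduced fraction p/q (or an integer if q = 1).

1. E_x = 0  [E is the reflection of C across B]
2. E_y = -4  [E is the reflection of C across B]
   → E = (0, -4)
3. D_x = -16  [CA ∥ DB ∩ AB ∥ CD]
4. D_y = -2  [CA ∥ DB ∩ AB ∥ CD]
   → D = (-16, -2)

D = (-16, -2)
E = (0, -4)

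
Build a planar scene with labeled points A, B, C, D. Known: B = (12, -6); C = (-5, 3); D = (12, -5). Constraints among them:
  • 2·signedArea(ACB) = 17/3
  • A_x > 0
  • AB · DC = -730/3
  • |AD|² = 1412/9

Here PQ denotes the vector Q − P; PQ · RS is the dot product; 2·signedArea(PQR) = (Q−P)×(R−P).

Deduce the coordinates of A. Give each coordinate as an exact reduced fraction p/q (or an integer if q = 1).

A = (2/3, 1/3)

1. A_x = 2/3  [2·signedArea(ACB) = 17/3 ∩ AB · DC = -730/3]
2. A_y = 1/3  [2·signedArea(ACB) = 17/3 ∩ AB · DC = -730/3]
   → A = (2/3, 1/3)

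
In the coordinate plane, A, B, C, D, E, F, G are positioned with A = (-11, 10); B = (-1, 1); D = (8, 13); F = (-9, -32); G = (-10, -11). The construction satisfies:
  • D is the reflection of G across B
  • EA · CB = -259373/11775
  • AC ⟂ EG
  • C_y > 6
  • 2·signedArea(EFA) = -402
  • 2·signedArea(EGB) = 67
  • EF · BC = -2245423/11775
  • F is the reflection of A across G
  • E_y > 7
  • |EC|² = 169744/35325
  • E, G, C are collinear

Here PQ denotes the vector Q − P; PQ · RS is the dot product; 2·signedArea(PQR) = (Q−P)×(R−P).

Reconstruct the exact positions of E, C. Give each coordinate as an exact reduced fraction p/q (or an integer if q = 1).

C = (-8804/3925, 23572/3925)
E = (-4/3, 8)

1. E_x = -4/3  [2·signedArea(EFA) = -402 ∩ 2·signedArea(EGB) = 67]
2. E_y = 8  [2·signedArea(EFA) = -402 ∩ 2·signedArea(EGB) = 67]
   → E = (-4/3, 8)
3. C_x = -8804/3925  [E, G, C are collinear ∩ AC ⟂ EG]
4. C_y = 23572/3925  [E, G, C are collinear ∩ AC ⟂ EG]
   → C = (-8804/3925, 23572/3925)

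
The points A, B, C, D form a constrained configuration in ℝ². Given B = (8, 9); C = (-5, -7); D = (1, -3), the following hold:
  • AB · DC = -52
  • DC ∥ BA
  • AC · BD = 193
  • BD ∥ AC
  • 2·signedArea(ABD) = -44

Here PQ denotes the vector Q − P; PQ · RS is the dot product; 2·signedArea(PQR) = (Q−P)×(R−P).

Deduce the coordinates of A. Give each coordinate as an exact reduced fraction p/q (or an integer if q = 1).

A = (2, 5)

1. A_x = 2  [BD ∥ AC ∩ DC ∥ BA]
2. A_y = 5  [BD ∥ AC ∩ DC ∥ BA]
   → A = (2, 5)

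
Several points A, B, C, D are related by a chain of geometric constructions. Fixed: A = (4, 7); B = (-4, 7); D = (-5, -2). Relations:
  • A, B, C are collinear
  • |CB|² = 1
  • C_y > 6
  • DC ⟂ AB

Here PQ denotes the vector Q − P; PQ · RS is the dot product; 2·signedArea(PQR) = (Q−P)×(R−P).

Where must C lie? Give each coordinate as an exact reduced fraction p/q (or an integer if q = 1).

C = (-5, 7)

1. C_x = -5  [A, B, C are collinear ∩ DC ⟂ AB]
2. C_y = 7  [A, B, C are collinear ∩ DC ⟂ AB]
   → C = (-5, 7)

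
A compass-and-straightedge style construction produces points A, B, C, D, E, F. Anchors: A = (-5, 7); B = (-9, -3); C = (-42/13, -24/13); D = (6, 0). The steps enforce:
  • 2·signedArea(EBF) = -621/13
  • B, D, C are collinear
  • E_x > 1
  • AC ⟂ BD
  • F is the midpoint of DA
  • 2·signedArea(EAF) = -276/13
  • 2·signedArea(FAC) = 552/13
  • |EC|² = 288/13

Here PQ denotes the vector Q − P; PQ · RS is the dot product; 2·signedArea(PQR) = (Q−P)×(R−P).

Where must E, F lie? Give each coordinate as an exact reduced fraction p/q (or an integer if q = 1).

1. F_x = 1/2  [F is the midpoint of DA]
2. F_y = 7/2  [F is the midpoint of DA]
   → F = (1/2, 7/2)
3. E_x = 18/13  [2·signedArea(EBF) = -621/13 ∩ 2·signedArea(EAF) = -276/13]
4. E_y = -12/13  [2·signedArea(EBF) = -621/13 ∩ 2·signedArea(EAF) = -276/13]
   → E = (18/13, -12/13)

E = (18/13, -12/13)
F = (1/2, 7/2)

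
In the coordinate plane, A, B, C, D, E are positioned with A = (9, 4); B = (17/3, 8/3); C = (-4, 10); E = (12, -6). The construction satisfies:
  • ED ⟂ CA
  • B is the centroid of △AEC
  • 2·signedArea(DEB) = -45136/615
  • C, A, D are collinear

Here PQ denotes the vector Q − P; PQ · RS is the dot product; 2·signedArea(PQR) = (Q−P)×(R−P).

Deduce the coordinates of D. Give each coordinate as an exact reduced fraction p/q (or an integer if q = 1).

1. D_x = 3132/205  [C, A, D are collinear ∩ ED ⟂ CA]
2. D_y = 226/205  [C, A, D are collinear ∩ ED ⟂ CA]
   → D = (3132/205, 226/205)

D = (3132/205, 226/205)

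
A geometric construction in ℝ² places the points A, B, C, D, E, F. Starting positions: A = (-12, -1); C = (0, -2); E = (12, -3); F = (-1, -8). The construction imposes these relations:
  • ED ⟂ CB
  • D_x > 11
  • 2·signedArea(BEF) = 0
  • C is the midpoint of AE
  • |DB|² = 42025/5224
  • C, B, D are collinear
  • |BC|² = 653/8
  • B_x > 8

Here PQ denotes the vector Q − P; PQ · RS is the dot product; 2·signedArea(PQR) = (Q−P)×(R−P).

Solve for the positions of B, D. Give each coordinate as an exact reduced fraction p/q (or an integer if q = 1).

B = (35/4, -17/4)
D = (15015/1306, -6473/1306)

1. B_x = 35/4  [line 5·x + -13·y + -99 = 0 ∩ |BC|² = 653/8]
2. B_y = -17/4  [line 5·x + -13·y + -99 = 0 ∩ |BC|² = 653/8]
   → B = (35/4, -17/4)
3. D_x = 15015/1306  [C, B, D are collinear ∩ ED ⟂ CB]
4. D_y = -6473/1306  [C, B, D are collinear ∩ ED ⟂ CB]
   → D = (15015/1306, -6473/1306)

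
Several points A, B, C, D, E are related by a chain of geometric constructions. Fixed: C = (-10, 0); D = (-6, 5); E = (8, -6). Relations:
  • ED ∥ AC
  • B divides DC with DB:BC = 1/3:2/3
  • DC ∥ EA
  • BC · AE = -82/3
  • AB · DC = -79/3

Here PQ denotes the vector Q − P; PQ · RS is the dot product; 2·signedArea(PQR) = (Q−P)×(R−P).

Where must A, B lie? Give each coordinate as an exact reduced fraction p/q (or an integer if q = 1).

1. A_x = 4  [ED ∥ AC ∩ DC ∥ EA]
2. A_y = -11  [ED ∥ AC ∩ DC ∥ EA]
   → A = (4, -11)
3. B_x = -22/3  [B divides DC with DB:BC = 1/3:2/3]
4. B_y = 10/3  [B divides DC with DB:BC = 1/3:2/3]
   → B = (-22/3, 10/3)

A = (4, -11)
B = (-22/3, 10/3)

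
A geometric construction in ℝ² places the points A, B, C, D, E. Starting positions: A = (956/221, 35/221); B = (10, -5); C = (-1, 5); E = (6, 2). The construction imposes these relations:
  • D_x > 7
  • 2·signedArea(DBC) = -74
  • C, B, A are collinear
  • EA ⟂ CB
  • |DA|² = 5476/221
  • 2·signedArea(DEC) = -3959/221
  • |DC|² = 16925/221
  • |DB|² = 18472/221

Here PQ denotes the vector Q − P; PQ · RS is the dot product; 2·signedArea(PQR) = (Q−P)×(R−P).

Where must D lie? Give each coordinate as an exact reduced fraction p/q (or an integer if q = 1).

1. D_x = 1696/221  [2·signedArea(DEC) = -3959/221 ∩ 2·signedArea(DBC) = -74]
2. D_y = 849/221  [2·signedArea(DEC) = -3959/221 ∩ 2·signedArea(DBC) = -74]
   → D = (1696/221, 849/221)

D = (1696/221, 849/221)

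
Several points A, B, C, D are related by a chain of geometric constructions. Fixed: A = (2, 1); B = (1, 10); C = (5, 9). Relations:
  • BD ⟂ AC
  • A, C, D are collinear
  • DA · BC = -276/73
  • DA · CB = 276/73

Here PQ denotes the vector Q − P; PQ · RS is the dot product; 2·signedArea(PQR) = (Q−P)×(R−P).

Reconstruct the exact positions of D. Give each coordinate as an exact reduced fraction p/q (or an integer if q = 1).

D = (353/73, 625/73)

1. D_x = 353/73  [A, C, D are collinear ∩ BD ⟂ AC]
2. D_y = 625/73  [A, C, D are collinear ∩ BD ⟂ AC]
   → D = (353/73, 625/73)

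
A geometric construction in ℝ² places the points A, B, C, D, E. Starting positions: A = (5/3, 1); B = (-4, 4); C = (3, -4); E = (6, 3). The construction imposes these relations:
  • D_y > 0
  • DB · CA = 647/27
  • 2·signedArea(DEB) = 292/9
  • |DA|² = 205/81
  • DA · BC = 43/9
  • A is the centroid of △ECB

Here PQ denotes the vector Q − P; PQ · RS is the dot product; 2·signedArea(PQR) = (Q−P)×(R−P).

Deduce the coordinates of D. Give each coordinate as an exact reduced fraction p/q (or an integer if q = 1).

D = (2/9, 1/3)

1. D_x = 2/9  [DA · BC = 43/9 ∩ DB · CA = 647/27]
2. D_y = 1/3  [DA · BC = 43/9 ∩ DB · CA = 647/27]
   → D = (2/9, 1/3)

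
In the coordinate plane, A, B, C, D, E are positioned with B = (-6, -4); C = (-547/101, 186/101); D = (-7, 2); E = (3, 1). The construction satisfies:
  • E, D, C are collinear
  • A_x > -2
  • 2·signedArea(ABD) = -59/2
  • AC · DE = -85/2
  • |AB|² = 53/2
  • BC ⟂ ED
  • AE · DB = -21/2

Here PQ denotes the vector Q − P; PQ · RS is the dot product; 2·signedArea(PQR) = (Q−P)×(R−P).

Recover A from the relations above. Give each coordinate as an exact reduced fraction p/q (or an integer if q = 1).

1. A_x = -3/2  [AC · DE = -85/2 ∩ 2·signedArea(ABD) = -59/2]
2. A_y = -3/2  [AC · DE = -85/2 ∩ 2·signedArea(ABD) = -59/2]
   → A = (-3/2, -3/2)

A = (-3/2, -3/2)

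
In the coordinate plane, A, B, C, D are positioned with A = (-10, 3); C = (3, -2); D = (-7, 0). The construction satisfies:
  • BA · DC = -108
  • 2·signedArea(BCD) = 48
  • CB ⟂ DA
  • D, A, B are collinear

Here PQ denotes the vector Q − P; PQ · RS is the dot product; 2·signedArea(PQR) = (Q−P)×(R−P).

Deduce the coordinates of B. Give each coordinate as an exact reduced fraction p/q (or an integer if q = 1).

B = (-1, -6)

1. B_x = -1  [D, A, B are collinear ∩ CB ⟂ DA]
2. B_y = -6  [D, A, B are collinear ∩ CB ⟂ DA]
   → B = (-1, -6)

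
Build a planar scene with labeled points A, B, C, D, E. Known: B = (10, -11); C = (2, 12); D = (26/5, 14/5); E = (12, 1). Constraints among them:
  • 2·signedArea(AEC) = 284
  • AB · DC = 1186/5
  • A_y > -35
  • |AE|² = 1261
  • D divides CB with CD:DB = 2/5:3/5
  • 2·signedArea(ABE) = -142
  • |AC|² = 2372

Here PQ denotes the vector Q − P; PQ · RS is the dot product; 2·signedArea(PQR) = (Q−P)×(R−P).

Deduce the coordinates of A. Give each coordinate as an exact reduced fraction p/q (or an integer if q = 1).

A = (18, -34)

1. A_x = 18  [2·signedArea(ABE) = -142 ∩ 2·signedArea(AEC) = 284]
2. A_y = -34  [2·signedArea(ABE) = -142 ∩ 2·signedArea(AEC) = 284]
   → A = (18, -34)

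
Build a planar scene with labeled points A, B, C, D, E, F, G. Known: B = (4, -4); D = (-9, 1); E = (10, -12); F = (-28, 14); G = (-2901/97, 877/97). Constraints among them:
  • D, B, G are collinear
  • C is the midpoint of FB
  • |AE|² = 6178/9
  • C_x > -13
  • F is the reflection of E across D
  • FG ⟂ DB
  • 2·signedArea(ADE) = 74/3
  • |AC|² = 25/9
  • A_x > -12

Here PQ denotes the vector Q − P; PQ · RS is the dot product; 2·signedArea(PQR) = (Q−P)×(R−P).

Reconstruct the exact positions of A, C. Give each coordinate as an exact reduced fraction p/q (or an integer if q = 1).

A = (-11, 11/3)
C = (-12, 5)

1. C_x = -12  [C is the midpoint of FB]
2. C_y = 5  [C is the midpoint of FB]
   → C = (-12, 5)
3. A_x = -11  [line 13·x + 19·y + 220/3 = 0 ∩ |AC|² = 25/9]
4. A_y = 11/3  [line 13·x + 19·y + 220/3 = 0 ∩ |AC|² = 25/9]
   → A = (-11, 11/3)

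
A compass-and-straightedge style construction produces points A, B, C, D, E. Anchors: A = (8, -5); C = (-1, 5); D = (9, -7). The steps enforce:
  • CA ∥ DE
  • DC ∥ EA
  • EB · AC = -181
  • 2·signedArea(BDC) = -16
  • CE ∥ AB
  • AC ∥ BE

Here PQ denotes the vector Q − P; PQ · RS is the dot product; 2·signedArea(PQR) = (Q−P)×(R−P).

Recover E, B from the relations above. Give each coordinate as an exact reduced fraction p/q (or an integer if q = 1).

B = (27, -27)
E = (18, -17)

1. E_x = 18  [DC ∥ EA ∩ CA ∥ DE]
2. E_y = -17  [DC ∥ EA ∩ CA ∥ DE]
   → E = (18, -17)
3. B_x = 27  [AC ∥ BE ∩ CE ∥ AB]
4. B_y = -27  [AC ∥ BE ∩ CE ∥ AB]
   → B = (27, -27)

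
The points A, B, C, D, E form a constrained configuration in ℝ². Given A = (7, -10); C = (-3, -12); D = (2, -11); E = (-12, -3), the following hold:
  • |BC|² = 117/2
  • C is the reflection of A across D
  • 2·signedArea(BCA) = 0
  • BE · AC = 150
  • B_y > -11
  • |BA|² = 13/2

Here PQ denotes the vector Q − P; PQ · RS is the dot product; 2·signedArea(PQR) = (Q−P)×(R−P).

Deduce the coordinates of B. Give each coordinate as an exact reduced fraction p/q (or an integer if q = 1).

B = (9/2, -21/2)

1. B_x = 9/2  [2·signedArea(BCA) = 0 ∩ BE · AC = 150]
2. B_y = -21/2  [2·signedArea(BCA) = 0 ∩ BE · AC = 150]
   → B = (9/2, -21/2)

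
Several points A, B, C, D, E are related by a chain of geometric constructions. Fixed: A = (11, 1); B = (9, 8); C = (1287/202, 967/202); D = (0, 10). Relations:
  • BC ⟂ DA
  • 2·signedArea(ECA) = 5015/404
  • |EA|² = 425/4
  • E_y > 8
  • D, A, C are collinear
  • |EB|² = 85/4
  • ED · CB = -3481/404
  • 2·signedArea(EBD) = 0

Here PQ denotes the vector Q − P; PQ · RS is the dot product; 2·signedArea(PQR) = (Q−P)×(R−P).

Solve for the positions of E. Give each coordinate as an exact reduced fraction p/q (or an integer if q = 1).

1. E_x = 9/2  [2·signedArea(EBD) = 0 ∩ ED · CB = -3481/404]
2. E_y = 9  [2·signedArea(EBD) = 0 ∩ ED · CB = -3481/404]
   → E = (9/2, 9)

E = (9/2, 9)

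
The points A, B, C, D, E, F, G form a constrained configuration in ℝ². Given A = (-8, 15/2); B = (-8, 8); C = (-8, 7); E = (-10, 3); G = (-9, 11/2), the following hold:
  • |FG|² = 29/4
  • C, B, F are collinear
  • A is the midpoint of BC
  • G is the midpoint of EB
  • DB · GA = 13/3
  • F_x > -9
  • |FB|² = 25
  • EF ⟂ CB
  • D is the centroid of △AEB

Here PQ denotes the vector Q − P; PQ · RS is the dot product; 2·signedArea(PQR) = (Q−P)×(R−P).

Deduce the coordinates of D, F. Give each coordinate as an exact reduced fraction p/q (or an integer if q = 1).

D = (-26/3, 37/6)
F = (-8, 3)

1. D_x = -26/3  [D is the centroid of △AEB]
2. D_y = 37/6  [D is the centroid of △AEB]
   → D = (-26/3, 37/6)
3. F_x = -8  [C, B, F are collinear ∩ EF ⟂ CB]
4. F_y = 3  [C, B, F are collinear ∩ EF ⟂ CB]
   → F = (-8, 3)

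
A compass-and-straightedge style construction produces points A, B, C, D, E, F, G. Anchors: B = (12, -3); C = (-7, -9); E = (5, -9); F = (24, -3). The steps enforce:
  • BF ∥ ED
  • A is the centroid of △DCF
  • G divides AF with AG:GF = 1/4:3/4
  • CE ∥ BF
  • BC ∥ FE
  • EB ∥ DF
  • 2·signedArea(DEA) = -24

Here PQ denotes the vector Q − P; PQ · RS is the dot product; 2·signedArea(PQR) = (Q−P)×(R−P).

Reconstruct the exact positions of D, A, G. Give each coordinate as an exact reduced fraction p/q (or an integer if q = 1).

1. D_x = 17  [EB ∥ DF ∩ BF ∥ ED]
2. D_y = -9  [EB ∥ DF ∩ BF ∥ ED]
   → D = (17, -9)
3. A_x = 34/3  [A is the centroid of △DCF]
4. A_y = -7  [A is the centroid of △DCF]
   → A = (34/3, -7)
5. G_x = 29/2  [G divides AF with AG:GF = 1/4:3/4]
6. G_y = -6  [G divides AF with AG:GF = 1/4:3/4]
   → G = (29/2, -6)

A = (34/3, -7)
D = (17, -9)
G = (29/2, -6)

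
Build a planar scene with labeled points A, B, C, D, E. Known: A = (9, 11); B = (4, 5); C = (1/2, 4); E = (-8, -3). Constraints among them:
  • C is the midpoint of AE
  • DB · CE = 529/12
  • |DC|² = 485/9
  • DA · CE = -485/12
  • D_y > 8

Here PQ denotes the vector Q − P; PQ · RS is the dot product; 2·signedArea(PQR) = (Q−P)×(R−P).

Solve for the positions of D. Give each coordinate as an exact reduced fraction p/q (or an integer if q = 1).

1. D_x = 37/6  [line 17/2·x + 7·y + -1357/12 = 0 ∩ |DC|² = 485/9]
2. D_y = 26/3  [line 17/2·x + 7·y + -1357/12 = 0 ∩ |DC|² = 485/9]
   → D = (37/6, 26/3)

D = (37/6, 26/3)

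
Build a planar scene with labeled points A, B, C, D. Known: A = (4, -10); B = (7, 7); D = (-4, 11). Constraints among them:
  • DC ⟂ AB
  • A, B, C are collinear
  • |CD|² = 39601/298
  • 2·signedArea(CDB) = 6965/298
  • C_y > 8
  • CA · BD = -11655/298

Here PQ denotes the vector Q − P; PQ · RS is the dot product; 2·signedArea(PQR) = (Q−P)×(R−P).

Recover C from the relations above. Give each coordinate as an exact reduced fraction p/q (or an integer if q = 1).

1. C_x = 2191/298  [A, B, C are collinear ∩ DC ⟂ AB]
2. C_y = 2681/298  [A, B, C are collinear ∩ DC ⟂ AB]
   → C = (2191/298, 2681/298)

C = (2191/298, 2681/298)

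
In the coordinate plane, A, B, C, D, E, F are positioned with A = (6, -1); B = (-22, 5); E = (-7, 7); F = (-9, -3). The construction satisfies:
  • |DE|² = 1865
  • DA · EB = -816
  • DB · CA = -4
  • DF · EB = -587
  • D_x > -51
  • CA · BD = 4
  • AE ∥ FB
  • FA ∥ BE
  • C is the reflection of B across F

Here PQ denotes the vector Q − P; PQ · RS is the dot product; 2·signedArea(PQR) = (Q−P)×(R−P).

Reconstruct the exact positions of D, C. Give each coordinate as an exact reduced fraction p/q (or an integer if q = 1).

1. C_x = 4  [C is the reflection of B across F]
2. C_y = -11  [C is the reflection of B across F]
   → C = (4, -11)
3. D_x = -50  [DA · EB = -816 ∩ CA · BD = 4]
4. D_y = 11  [DA · EB = -816 ∩ CA · BD = 4]
   → D = (-50, 11)

C = (4, -11)
D = (-50, 11)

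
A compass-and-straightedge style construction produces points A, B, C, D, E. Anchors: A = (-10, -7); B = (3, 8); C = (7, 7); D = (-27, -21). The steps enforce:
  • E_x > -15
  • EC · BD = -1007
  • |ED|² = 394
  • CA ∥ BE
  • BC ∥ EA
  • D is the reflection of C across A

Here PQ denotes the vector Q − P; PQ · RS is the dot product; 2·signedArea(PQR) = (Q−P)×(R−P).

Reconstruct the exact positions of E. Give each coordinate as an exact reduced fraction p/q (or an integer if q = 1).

E = (-14, -6)

1. E_x = -14  [BC ∥ EA ∩ CA ∥ BE]
2. E_y = -6  [BC ∥ EA ∩ CA ∥ BE]
   → E = (-14, -6)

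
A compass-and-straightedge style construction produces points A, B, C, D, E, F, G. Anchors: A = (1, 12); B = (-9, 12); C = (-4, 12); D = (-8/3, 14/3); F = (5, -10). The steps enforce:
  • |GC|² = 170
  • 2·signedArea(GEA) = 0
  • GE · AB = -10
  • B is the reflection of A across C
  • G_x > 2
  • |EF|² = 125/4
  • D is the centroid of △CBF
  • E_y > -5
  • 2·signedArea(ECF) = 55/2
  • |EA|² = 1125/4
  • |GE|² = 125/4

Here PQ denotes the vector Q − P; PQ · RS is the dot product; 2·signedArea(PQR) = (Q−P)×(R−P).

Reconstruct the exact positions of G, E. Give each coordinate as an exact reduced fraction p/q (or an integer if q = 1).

1. E_x = 4  [line 22·x + 9·y + -95/2 = 0 ∩ |EF|² = 125/4]
2. E_y = -9/2  [line 22·x + 9·y + -95/2 = 0 ∩ |EF|² = 125/4]
   → E = (4, -9/2)
3. G_x = 3  [2·signedArea(GEA) = 0 ∩ GE · AB = -10]
4. G_y = 1  [2·signedArea(GEA) = 0 ∩ GE · AB = -10]
   → G = (3, 1)

E = (4, -9/2)
G = (3, 1)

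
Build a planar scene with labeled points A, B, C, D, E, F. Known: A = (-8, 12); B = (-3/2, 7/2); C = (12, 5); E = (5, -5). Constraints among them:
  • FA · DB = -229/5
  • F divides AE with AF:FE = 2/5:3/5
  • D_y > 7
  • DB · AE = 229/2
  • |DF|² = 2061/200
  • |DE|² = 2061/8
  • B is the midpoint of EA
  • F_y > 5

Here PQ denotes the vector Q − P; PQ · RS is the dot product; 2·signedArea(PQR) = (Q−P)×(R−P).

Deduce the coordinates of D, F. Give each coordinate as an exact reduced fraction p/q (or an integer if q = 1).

D = (-19/4, 31/4)
F = (-14/5, 26/5)

1. D_x = -19/4  [line -13·x + 17·y + -387/2 = 0 ∩ |DE|² = 2061/8]
2. D_y = 31/4  [line -13·x + 17·y + -387/2 = 0 ∩ |DE|² = 2061/8]
   → D = (-19/4, 31/4)
3. F_x = -14/5  [F divides AE with AF:FE = 2/5:3/5]
4. F_y = 26/5  [F divides AE with AF:FE = 2/5:3/5]
   → F = (-14/5, 26/5)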